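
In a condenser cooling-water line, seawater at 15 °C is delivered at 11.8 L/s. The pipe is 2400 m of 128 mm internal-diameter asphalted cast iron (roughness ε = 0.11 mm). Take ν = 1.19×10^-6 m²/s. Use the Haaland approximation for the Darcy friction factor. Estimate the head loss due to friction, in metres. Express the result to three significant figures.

V = 4Q/(πD²) = 4·0.0118/(π·0.128²) = 0.9170 m/s
Re = VD/ν = 0.9170·0.128/1.19×10^-6 = 9.86×10^4 → turbulent
ε/D = 0.11/128 = 8.59×10^-4
Haaland: f = 0.02150
h_f = f(L/D)V²/(2g) = 0.02150·(2400/0.128)·0.9170²/(2·9.81) = 17.27 m

h_f ≈ 17.3 m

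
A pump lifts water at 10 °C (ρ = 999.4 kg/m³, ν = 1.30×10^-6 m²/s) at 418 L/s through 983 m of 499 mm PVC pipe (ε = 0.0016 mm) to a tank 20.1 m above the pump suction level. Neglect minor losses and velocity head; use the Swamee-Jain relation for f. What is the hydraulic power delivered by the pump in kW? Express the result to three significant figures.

P_hyd ≈ 105 kW

V = 4Q/(πD²) = 2.137 m/s; Re = 8.20×10^5; ε/D = 3.21×10^-6; f = 0.01207
h_f = f(L/D)V²/2g = 5.539 m
Total head H = z + h_f = 20.1 + 5.539 = 25.64 m
P_hyd = ρgQH = 999.4·9.81·0.418·25.64 = 105.1 kW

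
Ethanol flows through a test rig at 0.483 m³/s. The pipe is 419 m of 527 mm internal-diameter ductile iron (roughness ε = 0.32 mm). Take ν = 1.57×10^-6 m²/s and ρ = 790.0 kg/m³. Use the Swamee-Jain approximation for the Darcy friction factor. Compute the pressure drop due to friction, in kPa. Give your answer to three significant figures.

V = 4Q/(πD²) = 4·0.483/(π·0.527²) = 2.214 m/s
Re = VD/ν = 2.214·0.527/1.57×10^-6 = 7.43×10^5 → turbulent
ε/D = 0.32/527 = 6.07×10^-4
Swamee-Jain: f = 0.01814
h_f = f(L/D)V²/(2g) = 0.01814·(419/0.527)·2.214²/(2·9.81) = 3.604 m
Δp = ρg·h_f = 790.0·9.81·3.604 = 27.93 kPa

Δp ≈ 27.9 kPa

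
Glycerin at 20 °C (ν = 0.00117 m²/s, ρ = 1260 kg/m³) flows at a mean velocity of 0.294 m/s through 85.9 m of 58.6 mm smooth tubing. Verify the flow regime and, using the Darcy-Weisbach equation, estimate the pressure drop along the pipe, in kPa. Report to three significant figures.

Re = VD/ν = 0.294·0.05860/0.00117 = 14.7 → laminar (Re < 2300)
f = 64/Re = 4.346
h_f = f(L/D)V²/(2g) = 4.346·(85.9/0.05860)·0.294²/(2·9.81) = 28.07 m
Δp = ρg·h_f = 1260·9.81·28.07 = 346.9 kPa

Δp ≈ 347 kPa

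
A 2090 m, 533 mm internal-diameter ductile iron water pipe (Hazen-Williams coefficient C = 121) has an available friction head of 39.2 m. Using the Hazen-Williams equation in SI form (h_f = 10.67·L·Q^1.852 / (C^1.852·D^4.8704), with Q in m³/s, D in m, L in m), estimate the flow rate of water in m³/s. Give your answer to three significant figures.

Q ≈ 0.753 m³/s

Rearranging: Q = [h_f·C^1.852·D^4.8704 / (10.67·L)]^(1/1.852)
Q = [39.2·121^1.852·0.533^4.8704 / (10.67·2090)]^0.540 = 0.7526 m³/s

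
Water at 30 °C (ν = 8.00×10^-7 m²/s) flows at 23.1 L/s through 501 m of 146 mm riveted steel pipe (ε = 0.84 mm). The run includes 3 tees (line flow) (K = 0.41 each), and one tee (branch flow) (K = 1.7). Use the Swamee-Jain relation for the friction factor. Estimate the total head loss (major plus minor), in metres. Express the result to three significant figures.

V = 4Q/(πD²) = 1.380 m/s; V²/2g = 0.09704 m
Re = 2.52×10^5, ε/D = 0.00575 → f = 0.03219 (Swamee-Jain)
Major: h_f = f(L/D)·V²/2g = 0.03219·3432·0.09704 = 10.72 m
Minor: ΣK = 2.93; h_m = ΣK·V²/2g = 0.2843 m
Total H_L = 10.72 + 0.2843 = 11.00 m

H_L ≈ 11.0 m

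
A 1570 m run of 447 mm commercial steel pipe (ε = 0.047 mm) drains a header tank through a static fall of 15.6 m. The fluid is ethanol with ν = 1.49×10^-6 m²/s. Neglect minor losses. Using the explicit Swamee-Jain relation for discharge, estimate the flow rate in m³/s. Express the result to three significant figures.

Swamee-Jain (Type II): Q = -0.965·√(gD⁵h_f/L)·ln[ε/(3.7D) + √(3.17ν²L/(gD³h_f))]
√(gD⁵h_f/L) = √(9.81·0.447⁵·15.6/1570) = 0.04171
ε/(3.7D) = 2.84×10^-5; √(3.17ν²L/(gD³h_f)) = 2.84×10^-5
Q = -0.965·0.04171·ln(5.685×10^-5) = 0.3934 m³/s
Check: V = 2.51 m/s, Re = 7.52×10^5, f = 0.01393, h_f = 15.7 m ≈ 15.6 m ✓

Q ≈ 0.393 m³/s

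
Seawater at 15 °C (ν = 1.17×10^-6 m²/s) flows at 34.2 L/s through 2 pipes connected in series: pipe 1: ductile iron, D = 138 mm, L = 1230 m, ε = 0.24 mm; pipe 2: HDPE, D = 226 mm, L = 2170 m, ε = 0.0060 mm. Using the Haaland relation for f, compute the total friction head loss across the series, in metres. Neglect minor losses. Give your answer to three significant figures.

Pipe 1: V = 2.287 m/s, Re = 2.70×10^5, ε/D = 0.00174, f = 0.02327, h_1 = f(L/D)V²/2g = 55.26 m
Pipe 2: V = 0.8525 m/s, Re = 1.65×10^5, ε/D = 2.65×10^-5, f = 0.01625, h_2 = f(L/D)V²/2g = 5.780 m
Series → Q common, losses add: H = Σh = 61.04 m

H ≈ 61.0 m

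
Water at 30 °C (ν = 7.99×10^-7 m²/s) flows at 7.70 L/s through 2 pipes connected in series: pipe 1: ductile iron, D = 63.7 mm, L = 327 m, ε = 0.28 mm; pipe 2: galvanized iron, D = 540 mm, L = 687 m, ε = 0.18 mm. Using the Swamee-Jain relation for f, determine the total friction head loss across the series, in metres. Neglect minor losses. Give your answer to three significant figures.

H ≈ 45.7 m

Pipe 1: V = 2.416 m/s, Re = 1.93×10^5, ε/D = 0.00440, f = 0.02994, h_1 = f(L/D)V²/2g = 45.72 m
Pipe 2: V = 0.03362 m/s, Re = 2.27×10^4, ε/D = 3.33×10^-4, f = 0.02587, h_2 = f(L/D)V²/2g = 0.001896 m
Series → Q common, losses add: H = Σh = 45.72 m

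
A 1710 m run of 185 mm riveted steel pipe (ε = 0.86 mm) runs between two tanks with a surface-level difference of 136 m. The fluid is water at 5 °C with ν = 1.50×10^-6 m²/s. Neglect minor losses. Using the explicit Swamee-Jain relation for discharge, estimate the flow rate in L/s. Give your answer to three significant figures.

Swamee-Jain (Type II): Q = -0.965·√(gD⁵h_f/L)·ln[ε/(3.7D) + √(3.17ν²L/(gD³h_f))]
√(gD⁵h_f/L) = √(9.81·0.185⁵·136/1710) = 0.01300
ε/(3.7D) = 0.00126; √(3.17ν²L/(gD³h_f)) = 3.80×10^-5
Q = -0.965·0.01300·ln(0.001294) = 0.08344 m³/s
Check: V = 3.10 m/s, Re = 3.83×10^5, f = 0.03009, h_f = 137 m ≈ 136 m ✓

Q ≈ 83.4 L/s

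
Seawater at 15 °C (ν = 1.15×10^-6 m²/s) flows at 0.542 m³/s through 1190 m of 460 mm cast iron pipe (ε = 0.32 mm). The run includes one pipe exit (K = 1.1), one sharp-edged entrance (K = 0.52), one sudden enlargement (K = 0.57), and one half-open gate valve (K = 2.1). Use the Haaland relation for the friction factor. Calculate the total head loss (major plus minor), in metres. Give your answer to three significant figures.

H_L ≈ 28.0 m

V = 4Q/(πD²) = 3.261 m/s; V²/2g = 0.5421 m
Re = 1.30×10^6, ε/D = 6.96×10^-4 → f = 0.01831 (Haaland)
Major: h_f = f(L/D)·V²/2g = 0.01831·2587·0.5421 = 25.68 m
Minor: ΣK = 4.29; h_m = ΣK·V²/2g = 2.326 m
Total H_L = 25.68 + 2.326 = 28.01 m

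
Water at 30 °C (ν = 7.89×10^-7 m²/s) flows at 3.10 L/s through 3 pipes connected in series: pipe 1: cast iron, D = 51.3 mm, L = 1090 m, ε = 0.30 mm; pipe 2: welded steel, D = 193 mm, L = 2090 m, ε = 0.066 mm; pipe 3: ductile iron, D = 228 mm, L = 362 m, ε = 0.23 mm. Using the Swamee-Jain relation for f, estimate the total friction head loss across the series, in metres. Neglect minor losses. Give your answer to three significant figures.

Pipe 1: V = 1.500 m/s, Re = 9.75×10^4, ε/D = 0.00585, f = 0.03299, h_1 = f(L/D)V²/2g = 80.36 m
Pipe 2: V = 0.1060 m/s, Re = 2.59×10^4, ε/D = 3.42×10^-4, f = 0.02516, h_2 = f(L/D)V²/2g = 0.1559 m
Pipe 3: V = 0.07593 m/s, Re = 2.19×10^4, ε/D = 0.00101, f = 0.02764, h_3 = f(L/D)V²/2g = 0.01290 m
Series → Q common, losses add: H = Σh = 80.53 m

H ≈ 80.5 m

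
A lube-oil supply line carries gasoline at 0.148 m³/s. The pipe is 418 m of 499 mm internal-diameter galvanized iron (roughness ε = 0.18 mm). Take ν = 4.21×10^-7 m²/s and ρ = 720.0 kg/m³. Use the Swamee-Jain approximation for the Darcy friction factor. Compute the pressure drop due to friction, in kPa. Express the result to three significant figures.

Δp ≈ 2.82 kPa

V = 4Q/(πD²) = 4·0.148/(π·0.499²) = 0.7568 m/s
Re = VD/ν = 0.7568·0.499/4.21×10^-7 = 8.97×10^5 → turbulent
ε/D = 0.18/499 = 3.61×10^-4
Swamee-Jain: f = 0.01634
h_f = f(L/D)V²/(2g) = 0.01634·(418/0.499)·0.7568²/(2·9.81) = 0.3996 m
Δp = ρg·h_f = 720.0·9.81·0.3996 = 2.823 kPa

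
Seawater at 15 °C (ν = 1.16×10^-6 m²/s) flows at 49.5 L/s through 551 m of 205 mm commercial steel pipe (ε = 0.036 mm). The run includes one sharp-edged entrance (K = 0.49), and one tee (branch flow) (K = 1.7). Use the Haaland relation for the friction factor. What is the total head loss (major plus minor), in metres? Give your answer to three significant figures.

H_L ≈ 5.21 m

V = 4Q/(πD²) = 1.500 m/s; V²/2g = 0.1146 m
Re = 2.65×10^5, ε/D = 1.76×10^-4 → f = 0.01611 (Haaland)
Major: h_f = f(L/D)·V²/2g = 0.01611·2688·0.1146 = 4.962 m
Minor: ΣK = 2.19; h_m = ΣK·V²/2g = 0.2511 m
Total H_L = 4.962 + 0.2511 = 5.213 m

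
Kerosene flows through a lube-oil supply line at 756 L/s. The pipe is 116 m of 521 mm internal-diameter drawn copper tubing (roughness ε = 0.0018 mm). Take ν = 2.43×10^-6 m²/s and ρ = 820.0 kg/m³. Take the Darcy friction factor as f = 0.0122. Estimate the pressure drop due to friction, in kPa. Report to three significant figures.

V = 4Q/(πD²) = 4·0.756/(π·0.521²) = 3.546 m/s
h_f = f(L/D)V²/(2g) = 0.01220·(116/0.521)·3.546²/(2·9.81) = 1.741 m
Δp = ρg·h_f = 820.0·9.81·1.741 = 14.00 kPa

Δp ≈ 14.0 kPa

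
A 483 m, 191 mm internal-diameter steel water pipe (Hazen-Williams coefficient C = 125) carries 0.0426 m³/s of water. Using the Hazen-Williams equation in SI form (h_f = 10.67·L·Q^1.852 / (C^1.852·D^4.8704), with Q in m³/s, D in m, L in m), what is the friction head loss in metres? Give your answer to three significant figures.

h_f = 10.67·483·0.0426^1.852 / (125^1.852·0.191^4.8704) = 6.194 m

h_f ≈ 6.19 m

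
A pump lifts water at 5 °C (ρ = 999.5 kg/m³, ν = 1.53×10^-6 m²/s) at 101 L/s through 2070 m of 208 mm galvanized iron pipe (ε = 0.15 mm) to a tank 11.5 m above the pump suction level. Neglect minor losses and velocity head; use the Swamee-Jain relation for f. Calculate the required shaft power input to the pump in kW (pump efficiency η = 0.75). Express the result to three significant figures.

V = 4Q/(πD²) = 2.972 m/s; Re = 4.04×10^5; ε/D = 7.21×10^-4; f = 0.01920
h_f = f(L/D)V²/2g = 86.06 m
Total head H = z + h_f = 11.5 + 86.06 = 97.56 m
P_hyd = ρgQH = 999.5·9.81·0.101·97.56 = 96.62 kW
P_shaft = P_hyd/η = 96.62/0.75 = 128.8 kW

P_shaft ≈ 129 kW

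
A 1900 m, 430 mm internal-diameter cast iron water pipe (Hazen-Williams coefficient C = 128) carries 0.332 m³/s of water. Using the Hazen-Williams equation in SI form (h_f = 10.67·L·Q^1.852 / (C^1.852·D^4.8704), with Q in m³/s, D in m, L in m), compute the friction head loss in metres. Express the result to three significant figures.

h_f ≈ 20.1 m

h_f = 10.67·1900·0.332^1.852 / (128^1.852·0.430^4.8704) = 20.08 m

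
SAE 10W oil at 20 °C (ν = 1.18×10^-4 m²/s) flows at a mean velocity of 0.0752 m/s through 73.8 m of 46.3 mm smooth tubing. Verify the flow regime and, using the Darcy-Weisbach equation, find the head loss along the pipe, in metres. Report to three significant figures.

Re = VD/ν = 0.0752·0.04630/1.18×10^-4 = 29.5 → laminar (Re < 2300)
f = 64/Re = 2.169
h_f = f(L/D)V²/(2g) = 2.169·(73.8/0.04630)·0.0752²/(2·9.81) = 0.9965 m

h_f ≈ 0.996 m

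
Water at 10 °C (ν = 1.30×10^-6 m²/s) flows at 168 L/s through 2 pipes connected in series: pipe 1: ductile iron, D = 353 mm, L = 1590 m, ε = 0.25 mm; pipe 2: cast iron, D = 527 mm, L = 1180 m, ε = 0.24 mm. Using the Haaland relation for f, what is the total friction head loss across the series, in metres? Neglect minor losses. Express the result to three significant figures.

H ≈ 13.9 m

Pipe 1: V = 1.717 m/s, Re = 4.66×10^5, ε/D = 7.08×10^-4, f = 0.01883, h_1 = f(L/D)V²/2g = 12.74 m
Pipe 2: V = 0.7702 m/s, Re = 3.12×10^5, ε/D = 4.55×10^-4, f = 0.01776, h_2 = f(L/D)V²/2g = 1.202 m
Series → Q common, losses add: H = Σh = 13.94 m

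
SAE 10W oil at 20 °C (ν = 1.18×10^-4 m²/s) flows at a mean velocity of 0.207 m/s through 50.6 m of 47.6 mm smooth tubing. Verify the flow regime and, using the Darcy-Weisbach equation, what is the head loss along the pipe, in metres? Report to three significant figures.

Re = VD/ν = 0.207·0.04760/1.18×10^-4 = 83.5 → laminar (Re < 2300)
f = 64/Re = 0.7665
h_f = f(L/D)V²/(2g) = 0.7665·(50.6/0.04760)·0.207²/(2·9.81) = 1.779 m

h_f ≈ 1.78 m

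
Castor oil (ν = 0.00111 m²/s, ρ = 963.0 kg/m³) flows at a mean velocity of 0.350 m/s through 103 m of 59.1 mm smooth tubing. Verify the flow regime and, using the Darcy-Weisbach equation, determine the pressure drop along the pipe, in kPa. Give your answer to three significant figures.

Re = VD/ν = 0.350·0.05910/0.00111 = 18.6 → laminar (Re < 2300)
f = 64/Re = 3.434
h_f = f(L/D)V²/(2g) = 3.434·(103/0.05910)·0.350²/(2·9.81) = 37.37 m
Δp = ρg·h_f = 963.0·9.81·37.37 = 353.0 kPa

Δp ≈ 353 kPa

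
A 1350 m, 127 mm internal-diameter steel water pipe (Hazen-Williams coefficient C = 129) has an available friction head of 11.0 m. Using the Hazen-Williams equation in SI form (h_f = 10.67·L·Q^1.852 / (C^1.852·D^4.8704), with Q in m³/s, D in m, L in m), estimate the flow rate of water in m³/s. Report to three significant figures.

Q ≈ 0.0118 m³/s

Rearranging: Q = [h_f·C^1.852·D^4.8704 / (10.67·L)]^(1/1.852)
Q = [11.0·129^1.852·0.127^4.8704 / (10.67·1350)]^0.540 = 0.01177 m³/s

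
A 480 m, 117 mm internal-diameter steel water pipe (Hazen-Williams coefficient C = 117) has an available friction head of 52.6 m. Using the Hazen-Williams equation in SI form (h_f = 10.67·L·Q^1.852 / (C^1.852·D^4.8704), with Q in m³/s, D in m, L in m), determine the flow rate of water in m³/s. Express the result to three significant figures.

Q ≈ 0.0350 m³/s

Rearranging: Q = [h_f·C^1.852·D^4.8704 / (10.67·L)]^(1/1.852)
Q = [52.6·117^1.852·0.117^4.8704 / (10.67·480)]^0.540 = 0.03500 m³/s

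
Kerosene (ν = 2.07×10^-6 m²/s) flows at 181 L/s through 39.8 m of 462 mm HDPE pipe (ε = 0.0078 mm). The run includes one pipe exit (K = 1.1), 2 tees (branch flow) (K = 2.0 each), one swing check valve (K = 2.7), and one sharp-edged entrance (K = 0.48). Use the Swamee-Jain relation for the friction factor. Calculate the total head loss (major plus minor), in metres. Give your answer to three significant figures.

H_L ≈ 0.570 m

V = 4Q/(πD²) = 1.080 m/s; V²/2g = 0.05942 m
Re = 2.41×10^5, ε/D = 1.69×10^-5 → f = 0.01516 (Swamee-Jain)
Major: h_f = f(L/D)·V²/2g = 0.01516·86.15·0.05942 = 0.07758 m
Minor: ΣK = 8.28; h_m = ΣK·V²/2g = 0.4920 m
Total H_L = 0.07758 + 0.4920 = 0.5696 m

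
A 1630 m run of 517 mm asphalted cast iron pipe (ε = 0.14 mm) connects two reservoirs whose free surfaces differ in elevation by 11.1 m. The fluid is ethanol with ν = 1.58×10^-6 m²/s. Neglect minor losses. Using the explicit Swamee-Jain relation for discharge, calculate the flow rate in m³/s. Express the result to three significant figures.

Swamee-Jain (Type II): Q = -0.965·√(gD⁵h_f/L)·ln[ε/(3.7D) + √(3.17ν²L/(gD³h_f))]
√(gD⁵h_f/L) = √(9.81·0.517⁵·11.1/1630) = 0.04967
ε/(3.7D) = 7.32×10^-5; √(3.17ν²L/(gD³h_f)) = 2.93×10^-5
Q = -0.965·0.04967·ln(1.025×10^-4) = 0.4403 m³/s
Check: V = 2.10 m/s, Re = 6.86×10^5, f = 0.01580, h_f = 11.2 m ≈ 11.1 m ✓

Q ≈ 0.440 m³/s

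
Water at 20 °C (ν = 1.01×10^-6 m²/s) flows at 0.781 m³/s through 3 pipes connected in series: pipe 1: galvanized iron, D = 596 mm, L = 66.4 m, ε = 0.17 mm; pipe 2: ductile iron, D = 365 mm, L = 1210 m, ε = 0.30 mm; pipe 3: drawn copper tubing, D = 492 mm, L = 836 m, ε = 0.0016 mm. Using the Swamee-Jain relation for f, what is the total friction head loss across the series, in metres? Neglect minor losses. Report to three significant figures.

H ≈ 194 m

Pipe 1: V = 2.799 m/s, Re = 1.65×10^6, ε/D = 2.85×10^-4, f = 0.01533, h_1 = f(L/D)V²/2g = 0.6823 m
Pipe 2: V = 7.464 m/s, Re = 2.70×10^6, ε/D = 8.22×10^-4, f = 0.01892, h_2 = f(L/D)V²/2g = 178.1 m
Pipe 3: V = 4.108 m/s, Re = 2.00×10^6, ε/D = 3.25×10^-6, f = 0.01049, h_3 = f(L/D)V²/2g = 15.33 m
Series → Q common, losses add: H = Σh = 194.1 m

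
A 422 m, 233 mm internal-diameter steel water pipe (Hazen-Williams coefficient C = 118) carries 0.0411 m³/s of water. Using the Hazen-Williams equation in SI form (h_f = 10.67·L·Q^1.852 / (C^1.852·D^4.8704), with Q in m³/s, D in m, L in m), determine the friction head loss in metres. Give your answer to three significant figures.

h_f ≈ 2.14 m

h_f = 10.67·422·0.0411^1.852 / (118^1.852·0.233^4.8704) = 2.140 m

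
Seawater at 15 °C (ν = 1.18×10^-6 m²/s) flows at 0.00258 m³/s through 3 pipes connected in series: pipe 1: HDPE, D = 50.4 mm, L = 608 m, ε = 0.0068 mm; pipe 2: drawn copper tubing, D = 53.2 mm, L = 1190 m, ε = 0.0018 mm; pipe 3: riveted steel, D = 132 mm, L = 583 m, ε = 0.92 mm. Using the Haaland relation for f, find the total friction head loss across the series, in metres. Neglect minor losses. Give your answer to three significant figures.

H ≈ 53.2 m

Pipe 1: V = 1.293 m/s, Re = 5.52×10^4, ε/D = 1.35×10^-4, f = 0.02067, h_1 = f(L/D)V²/2g = 21.26 m
Pipe 2: V = 1.161 m/s, Re = 5.23×10^4, ε/D = 3.38×10^-5, f = 0.02059, h_2 = f(L/D)V²/2g = 31.63 m
Pipe 3: V = 0.1885 m/s, Re = 2.11×10^4, ε/D = 0.00697, f = 0.03681, h_3 = f(L/D)V²/2g = 0.2945 m
Series → Q common, losses add: H = Σh = 53.18 m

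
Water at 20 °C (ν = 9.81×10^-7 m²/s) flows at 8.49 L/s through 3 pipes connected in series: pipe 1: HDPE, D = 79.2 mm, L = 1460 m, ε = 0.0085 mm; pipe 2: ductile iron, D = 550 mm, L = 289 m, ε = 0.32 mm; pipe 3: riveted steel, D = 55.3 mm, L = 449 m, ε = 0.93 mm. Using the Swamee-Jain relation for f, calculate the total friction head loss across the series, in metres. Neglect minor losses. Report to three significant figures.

Pipe 1: V = 1.723 m/s, Re = 1.39×10^5, ε/D = 1.07×10^-4, f = 0.01745, h_1 = f(L/D)V²/2g = 48.68 m
Pipe 2: V = 0.03573 m/s, Re = 2.00×10^4, ε/D = 5.82×10^-4, f = 0.02719, h_2 = f(L/D)V²/2g = 9.300×10^-4 m
Pipe 3: V = 3.535 m/s, Re = 1.99×10^5, ε/D = 0.0168, f = 0.04592, h_3 = f(L/D)V²/2g = 237.5 m
Series → Q common, losses add: H = Σh = 286.1 m

H ≈ 286 m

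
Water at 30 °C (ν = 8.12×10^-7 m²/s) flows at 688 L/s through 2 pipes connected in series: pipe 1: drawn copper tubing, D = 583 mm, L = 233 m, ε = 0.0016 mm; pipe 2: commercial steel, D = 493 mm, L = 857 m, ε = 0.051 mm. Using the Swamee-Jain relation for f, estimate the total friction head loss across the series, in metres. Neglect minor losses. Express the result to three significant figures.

H ≈ 16.3 m

Pipe 1: V = 2.577 m/s, Re = 1.85×10^6, ε/D = 2.74×10^-6, f = 0.01059, h_1 = f(L/D)V²/2g = 1.433 m
Pipe 2: V = 3.604 m/s, Re = 2.19×10^6, ε/D = 1.03×10^-4, f = 0.01288, h_2 = f(L/D)V²/2g = 14.82 m
Series → Q common, losses add: H = Σh = 16.25 m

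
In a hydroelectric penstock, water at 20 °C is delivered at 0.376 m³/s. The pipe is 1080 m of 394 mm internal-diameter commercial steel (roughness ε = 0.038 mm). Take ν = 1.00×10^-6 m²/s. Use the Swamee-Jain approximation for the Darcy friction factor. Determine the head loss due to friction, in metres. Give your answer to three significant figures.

h_f ≈ 17.6 m

V = 4Q/(πD²) = 4·0.376/(π·0.394²) = 3.084 m/s
Re = VD/ν = 3.084·0.394/1.00×10^-6 = 1.22×10^6 → turbulent
ε/D = 0.038/394 = 9.64×10^-5
Swamee-Jain: f = 0.01325
h_f = f(L/D)V²/(2g) = 0.01325·(1080/0.394)·3.084²/(2·9.81) = 17.60 m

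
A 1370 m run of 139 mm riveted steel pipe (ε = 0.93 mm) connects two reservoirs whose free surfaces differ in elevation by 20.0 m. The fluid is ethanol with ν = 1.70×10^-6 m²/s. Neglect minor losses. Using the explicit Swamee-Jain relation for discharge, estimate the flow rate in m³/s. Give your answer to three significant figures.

Swamee-Jain (Type II): Q = -0.965·√(gD⁵h_f/L)·ln[ε/(3.7D) + √(3.17ν²L/(gD³h_f))]
√(gD⁵h_f/L) = √(9.81·0.139⁵·20.0/1370) = 0.002726
ε/(3.7D) = 0.00181; √(3.17ν²L/(gD³h_f)) = 1.54×10^-4
Q = -0.965·0.002726·ln(0.001963) = 0.01640 m³/s
Check: V = 1.08 m/s, Re = 8.84×10^4, f = 0.03438, h_f = 20.2 m ≈ 20.0 m ✓

Q ≈ 0.0164 m³/s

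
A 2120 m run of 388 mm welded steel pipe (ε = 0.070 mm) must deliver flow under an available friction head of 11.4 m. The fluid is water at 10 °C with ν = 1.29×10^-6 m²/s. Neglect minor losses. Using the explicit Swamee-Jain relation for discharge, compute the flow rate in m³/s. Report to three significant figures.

Q ≈ 0.194 m³/s

Swamee-Jain (Type II): Q = -0.965·√(gD⁵h_f/L)·ln[ε/(3.7D) + √(3.17ν²L/(gD³h_f))]
√(gD⁵h_f/L) = √(9.81·0.388⁵·11.4/2120) = 0.02154
ε/(3.7D) = 4.88×10^-5; √(3.17ν²L/(gD³h_f)) = 4.14×10^-5
Q = -0.965·0.02154·ln(9.014×10^-5) = 0.1936 m³/s
Check: V = 1.64 m/s, Re = 4.92×10^5, f = 0.01535, h_f = 11.5 m ≈ 11.4 m ✓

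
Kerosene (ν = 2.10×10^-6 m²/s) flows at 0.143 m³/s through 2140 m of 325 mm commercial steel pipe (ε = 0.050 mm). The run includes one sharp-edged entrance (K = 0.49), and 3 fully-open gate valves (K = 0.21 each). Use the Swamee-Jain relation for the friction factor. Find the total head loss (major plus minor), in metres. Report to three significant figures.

V = 4Q/(πD²) = 1.724 m/s; V²/2g = 0.1514 m
Re = 2.67×10^5, ε/D = 1.54×10^-4 → f = 0.01616 (Swamee-Jain)
Major: h_f = f(L/D)·V²/2g = 0.01616·6585·0.1514 = 16.12 m
Minor: ΣK = 1.12; h_m = ΣK·V²/2g = 0.1696 m
Total H_L = 16.12 + 0.1696 = 16.29 m

H_L ≈ 16.3 m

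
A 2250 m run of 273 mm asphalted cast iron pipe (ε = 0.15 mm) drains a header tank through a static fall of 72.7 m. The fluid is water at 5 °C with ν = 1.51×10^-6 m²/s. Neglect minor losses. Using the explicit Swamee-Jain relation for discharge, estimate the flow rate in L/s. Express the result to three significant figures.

Swamee-Jain (Type II): Q = -0.965·√(gD⁵h_f/L)·ln[ε/(3.7D) + √(3.17ν²L/(gD³h_f))]
√(gD⁵h_f/L) = √(9.81·0.273⁵·72.7/2250) = 0.02192
ε/(3.7D) = 1.49×10^-4; √(3.17ν²L/(gD³h_f)) = 3.35×10^-5
Q = -0.965·0.02192·ln(1.820×10^-4) = 0.1822 m³/s
Check: V = 3.11 m/s, Re = 5.63×10^5, f = 0.01798, h_f = 73.2 m ≈ 72.7 m ✓

Q ≈ 182 L/s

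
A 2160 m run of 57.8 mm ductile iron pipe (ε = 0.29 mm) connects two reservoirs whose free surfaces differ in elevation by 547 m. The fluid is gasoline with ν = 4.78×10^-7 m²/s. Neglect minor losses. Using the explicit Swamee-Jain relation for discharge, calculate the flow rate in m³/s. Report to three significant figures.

Swamee-Jain (Type II): Q = -0.965·√(gD⁵h_f/L)·ln[ε/(3.7D) + √(3.17ν²L/(gD³h_f))]
√(gD⁵h_f/L) = √(9.81·0.0578⁵·547/2160) = 0.001266
ε/(3.7D) = 0.00136; √(3.17ν²L/(gD³h_f)) = 3.89×10^-5
Q = -0.965·0.001266·ln(0.001395) = 0.008032 m³/s
Check: V = 3.06 m/s, Re = 3.70×10^5, f = 0.03077, h_f = 549 m ≈ 547 m ✓

Q ≈ 0.00803 m³/s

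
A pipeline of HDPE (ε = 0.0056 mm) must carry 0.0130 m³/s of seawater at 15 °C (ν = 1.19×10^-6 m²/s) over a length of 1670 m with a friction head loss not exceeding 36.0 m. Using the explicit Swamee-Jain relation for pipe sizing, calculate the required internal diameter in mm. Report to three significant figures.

D ≈ 104 mm

Swamee-Jain (Type III): D = 0.66·[ε^1.25·(LQ²/(gh_f))^4.75 + ν·Q^9.4·(L/(gh_f))^5.2]^0.04
LQ²/(gh_f) = 7.992×10^-4; L/(gh_f) = 4.729
Term 1 = ε^1.25·(…)^4.75 = 5.28×10^-22; Term 2 = ν·Q^9.4·(…)^5.2 = 7.17×10^-21
D = 0.66·(5.28×10^-22 + 7.17×10^-21)^0.04 = 0.1035 m = 104 mm
Check: V = 1.54 m/s, Re = 1.34×10^5, f = 0.01719, h_f = 33.7 m ≈ 36.0 m ✓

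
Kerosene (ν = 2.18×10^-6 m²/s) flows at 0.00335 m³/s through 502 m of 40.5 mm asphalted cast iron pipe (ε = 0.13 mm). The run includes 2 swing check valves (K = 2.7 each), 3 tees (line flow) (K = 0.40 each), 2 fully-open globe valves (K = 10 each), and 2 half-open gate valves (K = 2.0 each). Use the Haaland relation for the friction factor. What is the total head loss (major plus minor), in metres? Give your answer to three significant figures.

V = 4Q/(πD²) = 2.600 m/s; V²/2g = 0.3447 m
Re = 4.83×10^4, ε/D = 0.00321 → f = 0.02894 (Haaland)
Major: h_f = f(L/D)·V²/2g = 0.02894·12395·0.3447 = 123.6 m
Minor: ΣK = 30.6; h_m = ΣK·V²/2g = 10.55 m
Total H_L = 123.6 + 10.55 = 134.2 m

H_L ≈ 134 m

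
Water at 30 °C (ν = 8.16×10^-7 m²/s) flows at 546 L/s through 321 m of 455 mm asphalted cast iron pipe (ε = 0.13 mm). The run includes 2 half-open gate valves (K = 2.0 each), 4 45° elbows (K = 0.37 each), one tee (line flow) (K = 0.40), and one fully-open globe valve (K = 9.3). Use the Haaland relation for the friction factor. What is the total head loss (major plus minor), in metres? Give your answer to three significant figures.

V = 4Q/(πD²) = 3.358 m/s; V²/2g = 0.5747 m
Re = 1.87×10^6, ε/D = 2.86×10^-4 → f = 0.01518 (Haaland)
Major: h_f = f(L/D)·V²/2g = 0.01518·705.5·0.5747 = 6.154 m
Minor: ΣK = 15.2; h_m = ΣK·V²/2g = 8.724 m
Total H_L = 6.154 + 8.724 = 14.88 m

H_L ≈ 14.9 m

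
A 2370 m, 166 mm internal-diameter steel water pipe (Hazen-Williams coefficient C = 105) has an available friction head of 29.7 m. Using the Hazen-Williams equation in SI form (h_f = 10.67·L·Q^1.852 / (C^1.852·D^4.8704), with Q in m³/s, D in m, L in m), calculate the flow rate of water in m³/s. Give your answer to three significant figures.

Q ≈ 0.0244 m³/s

Rearranging: Q = [h_f·C^1.852·D^4.8704 / (10.67·L)]^(1/1.852)
Q = [29.7·105^1.852·0.166^4.8704 / (10.67·2370)]^0.540 = 0.02444 m³/s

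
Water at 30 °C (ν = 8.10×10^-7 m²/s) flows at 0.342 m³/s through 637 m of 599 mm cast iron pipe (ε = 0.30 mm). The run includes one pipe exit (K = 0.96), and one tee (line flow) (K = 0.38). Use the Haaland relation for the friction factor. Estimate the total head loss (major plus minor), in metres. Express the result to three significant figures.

H_L ≈ 1.48 m

V = 4Q/(πD²) = 1.214 m/s; V²/2g = 0.07507 m
Re = 8.97×10^5, ε/D = 5.01×10^-4 → f = 0.01723 (Haaland)
Major: h_f = f(L/D)·V²/2g = 0.01723·1063·0.07507 = 1.375 m
Minor: ΣK = 1.34; h_m = ΣK·V²/2g = 0.1006 m
Total H_L = 1.375 + 0.1006 = 1.476 m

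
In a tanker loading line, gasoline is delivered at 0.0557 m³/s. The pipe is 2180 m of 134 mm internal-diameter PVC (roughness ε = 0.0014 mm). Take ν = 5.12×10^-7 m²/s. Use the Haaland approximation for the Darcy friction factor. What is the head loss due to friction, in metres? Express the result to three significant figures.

V = 4Q/(πD²) = 4·0.0557/(π·0.134²) = 3.950 m/s
Re = VD/ν = 3.950·0.134/5.12×10^-7 = 1.03×10^6 → turbulent
ε/D = 0.0014/134 = 1.04×10^-5
Haaland: f = 0.01172
h_f = f(L/D)V²/(2g) = 0.01172·(2180/0.134)·3.950²/(2·9.81) = 151.5 m

h_f ≈ 152 m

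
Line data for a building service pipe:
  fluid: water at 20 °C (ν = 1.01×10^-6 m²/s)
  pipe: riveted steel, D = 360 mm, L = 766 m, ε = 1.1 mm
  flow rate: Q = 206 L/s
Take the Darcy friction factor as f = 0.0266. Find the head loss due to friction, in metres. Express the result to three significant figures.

V = 4Q/(πD²) = 4·0.206/(π·0.360²) = 2.024 m/s
h_f = f(L/D)V²/(2g) = 0.02660·(766/0.360)·2.024²/(2·9.81) = 11.82 m

h_f ≈ 11.8 m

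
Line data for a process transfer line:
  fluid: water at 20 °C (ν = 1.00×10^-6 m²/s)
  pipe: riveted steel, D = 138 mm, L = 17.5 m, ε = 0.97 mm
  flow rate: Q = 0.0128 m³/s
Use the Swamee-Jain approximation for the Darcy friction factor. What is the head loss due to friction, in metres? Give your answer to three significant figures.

h_f ≈ 0.164 m

V = 4Q/(πD²) = 4·0.0128/(π·0.138²) = 0.8558 m/s
Re = VD/ν = 0.8558·0.138/1.00×10^-6 = 1.18×10^5 → turbulent
ε/D = 0.97/138 = 0.00703
Swamee-Jain: f = 0.03463
h_f = f(L/D)V²/(2g) = 0.03463·(17.5/0.138)·0.8558²/(2·9.81) = 0.1639 m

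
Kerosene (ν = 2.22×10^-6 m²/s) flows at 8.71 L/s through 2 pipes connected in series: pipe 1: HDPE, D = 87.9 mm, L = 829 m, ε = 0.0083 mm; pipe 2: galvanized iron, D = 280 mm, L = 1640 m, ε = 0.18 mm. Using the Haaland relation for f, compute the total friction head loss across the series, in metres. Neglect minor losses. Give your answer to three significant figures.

Pipe 1: V = 1.435 m/s, Re = 5.68×10^4, ε/D = 9.44×10^-5, f = 0.02042, h_1 = f(L/D)V²/2g = 20.22 m
Pipe 2: V = 0.1415 m/s, Re = 1.78×10^4, ε/D = 6.43×10^-4, f = 0.02761, h_2 = f(L/D)V²/2g = 0.1650 m
Series → Q common, losses add: H = Σh = 20.38 m

H ≈ 20.4 m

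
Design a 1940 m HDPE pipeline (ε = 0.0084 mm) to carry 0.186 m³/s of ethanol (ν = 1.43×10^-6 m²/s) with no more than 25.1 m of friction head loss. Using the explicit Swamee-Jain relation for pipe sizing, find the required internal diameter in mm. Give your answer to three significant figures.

Swamee-Jain (Type III): D = 0.66·[ε^1.25·(LQ²/(gh_f))^4.75 + ν·Q^9.4·(L/(gh_f))^5.2]^0.04
LQ²/(gh_f) = 0.2726; L/(gh_f) = 7.879
Term 1 = ε^1.25·(…)^4.75 = 9.42×10^-10; Term 2 = ν·Q^9.4·(…)^5.2 = 8.92×10^-9
D = 0.66·(9.42×10^-10 + 8.92×10^-9)^0.04 = 0.3157 m = 316 mm
Check: V = 2.38 m/s, Re = 5.25×10^5, f = 0.01341, h_f = 23.7 m ≈ 25.1 m ✓

D ≈ 316 mm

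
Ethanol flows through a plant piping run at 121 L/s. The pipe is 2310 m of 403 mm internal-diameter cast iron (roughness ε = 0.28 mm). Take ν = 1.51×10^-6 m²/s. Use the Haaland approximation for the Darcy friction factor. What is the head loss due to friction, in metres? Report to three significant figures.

V = 4Q/(πD²) = 4·0.121/(π·0.403²) = 0.9486 m/s
Re = VD/ν = 0.9486·0.403/1.51×10^-6 = 2.53×10^5 → turbulent
ε/D = 0.28/403 = 6.95×10^-4
Haaland: f = 0.01930
h_f = f(L/D)V²/(2g) = 0.01930·(2310/0.403)·0.9486²/(2·9.81) = 5.075 m

h_f ≈ 5.07 m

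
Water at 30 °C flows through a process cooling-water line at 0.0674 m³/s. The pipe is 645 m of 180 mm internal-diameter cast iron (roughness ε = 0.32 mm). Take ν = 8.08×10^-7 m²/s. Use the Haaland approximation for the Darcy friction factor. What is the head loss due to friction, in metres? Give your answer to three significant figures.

V = 4Q/(πD²) = 4·0.0674/(π·0.180²) = 2.649 m/s
Re = VD/ν = 2.649·0.180/8.08×10^-7 = 5.90×10^5 → turbulent
ε/D = 0.32/180 = 0.00178
Haaland: f = 0.02305
h_f = f(L/D)V²/(2g) = 0.02305·(645/0.180)·2.649²/(2·9.81) = 29.53 m

h_f ≈ 29.5 m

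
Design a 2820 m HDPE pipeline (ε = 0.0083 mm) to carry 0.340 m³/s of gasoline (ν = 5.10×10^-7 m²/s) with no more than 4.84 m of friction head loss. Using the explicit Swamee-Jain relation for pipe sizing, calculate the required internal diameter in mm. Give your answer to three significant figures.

Swamee-Jain (Type III): D = 0.66·[ε^1.25·(LQ²/(gh_f))^4.75 + ν·Q^9.4·(L/(gh_f))^5.2]^0.04
LQ²/(gh_f) = 6.866; L/(gh_f) = 59.39
Term 1 = ε^1.25·(…)^4.75 = 0.00420; Term 2 = ν·Q^9.4·(…)^5.2 = 0.0336
D = 0.66·(0.00420 + 0.0336)^0.04 = 0.5790 m = 579 mm
Check: V = 1.29 m/s, Re = 1.47×10^6, f = 0.01133, h_f = 4.69 m ≈ 4.84 m ✓

D ≈ 579 mm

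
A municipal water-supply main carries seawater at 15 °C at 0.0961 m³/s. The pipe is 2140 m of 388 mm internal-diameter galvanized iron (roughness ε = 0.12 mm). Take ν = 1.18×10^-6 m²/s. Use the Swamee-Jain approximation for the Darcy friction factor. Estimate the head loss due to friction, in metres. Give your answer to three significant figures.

h_f ≈ 3.22 m

V = 4Q/(πD²) = 4·0.0961/(π·0.388²) = 0.8128 m/s
Re = VD/ν = 0.8128·0.388/1.18×10^-6 = 2.67×10^5 → turbulent
ε/D = 0.12/388 = 3.09×10^-4
Swamee-Jain: f = 0.01731
h_f = f(L/D)V²/(2g) = 0.01731·(2140/0.388)·0.8128²/(2·9.81) = 3.215 m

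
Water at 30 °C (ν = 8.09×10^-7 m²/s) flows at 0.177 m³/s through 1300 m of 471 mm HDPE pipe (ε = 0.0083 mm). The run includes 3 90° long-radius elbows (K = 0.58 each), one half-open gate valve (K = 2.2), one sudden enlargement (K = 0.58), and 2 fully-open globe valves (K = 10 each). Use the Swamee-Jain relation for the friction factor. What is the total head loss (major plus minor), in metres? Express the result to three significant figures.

V = 4Q/(πD²) = 1.016 m/s; V²/2g = 0.05260 m
Re = 5.91×10^5, ε/D = 1.76×10^-5 → f = 0.01301 (Swamee-Jain)
Major: h_f = f(L/D)·V²/2g = 0.01301·2760·0.05260 = 1.890 m
Minor: ΣK = 24.5; h_m = ΣK·V²/2g = 1.290 m
Total H_L = 1.890 + 1.290 = 3.179 m

H_L ≈ 3.18 m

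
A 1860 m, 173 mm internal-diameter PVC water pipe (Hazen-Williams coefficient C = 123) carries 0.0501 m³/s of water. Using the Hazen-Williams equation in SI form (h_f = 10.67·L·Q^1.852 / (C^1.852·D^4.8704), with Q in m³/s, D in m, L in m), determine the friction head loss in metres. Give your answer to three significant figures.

h_f = 10.67·1860·0.0501^1.852 / (123^1.852·0.173^4.8704) = 53.74 m

h_f ≈ 53.7 m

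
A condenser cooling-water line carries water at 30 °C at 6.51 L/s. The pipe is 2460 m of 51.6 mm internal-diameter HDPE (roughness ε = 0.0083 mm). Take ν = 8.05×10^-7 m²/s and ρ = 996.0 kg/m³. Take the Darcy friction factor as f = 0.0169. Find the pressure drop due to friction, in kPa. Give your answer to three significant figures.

V = 4Q/(πD²) = 4·0.00651/(π·0.0516²) = 3.113 m/s
h_f = f(L/D)V²/(2g) = 0.01690·(2460/0.0516)·3.113²/(2·9.81) = 398.0 m
Δp = ρg·h_f = 996.0·9.81·398.0 = 3889 kPa

Δp ≈ 3890 kPa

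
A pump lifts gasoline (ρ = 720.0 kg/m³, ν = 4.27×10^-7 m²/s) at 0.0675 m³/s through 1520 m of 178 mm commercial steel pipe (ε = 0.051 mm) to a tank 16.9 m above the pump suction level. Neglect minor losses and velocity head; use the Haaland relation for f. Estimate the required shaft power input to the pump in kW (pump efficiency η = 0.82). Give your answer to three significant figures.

P_shaft ≈ 38.5 kW

V = 4Q/(πD²) = 2.713 m/s; Re = 1.13×10^6; ε/D = 2.87×10^-4; f = 0.01541
h_f = f(L/D)V²/2g = 49.34 m
Total head H = z + h_f = 16.9 + 49.34 = 66.24 m
P_hyd = ρgQH = 720.0·9.81·0.0675·66.24 = 31.58 kW
P_shaft = P_hyd/η = 31.58/0.82 = 38.51 kW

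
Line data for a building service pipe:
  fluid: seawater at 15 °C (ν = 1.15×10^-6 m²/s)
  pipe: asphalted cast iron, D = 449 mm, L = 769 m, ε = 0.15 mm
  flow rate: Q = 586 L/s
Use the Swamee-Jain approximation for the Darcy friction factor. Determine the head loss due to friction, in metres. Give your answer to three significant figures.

h_f ≈ 18.9 m

V = 4Q/(πD²) = 4·0.586/(π·0.449²) = 3.701 m/s
Re = VD/ν = 3.701·0.449/1.15×10^-6 = 1.44×10^6 → turbulent
ε/D = 0.15/449 = 3.34×10^-4
Swamee-Jain: f = 0.01585
h_f = f(L/D)V²/(2g) = 0.01585·(769/0.449)·3.701²/(2·9.81) = 18.95 m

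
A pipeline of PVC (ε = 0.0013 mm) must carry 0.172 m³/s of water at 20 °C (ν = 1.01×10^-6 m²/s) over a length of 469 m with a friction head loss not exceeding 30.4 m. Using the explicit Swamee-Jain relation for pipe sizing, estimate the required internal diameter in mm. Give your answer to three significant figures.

Swamee-Jain (Type III): D = 0.66·[ε^1.25·(LQ²/(gh_f))^4.75 + ν·Q^9.4·(L/(gh_f))^5.2]^0.04
LQ²/(gh_f) = 0.04653; L/(gh_f) = 1.573
Term 1 = ε^1.25·(…)^4.75 = 2.06×10^-14; Term 2 = ν·Q^9.4·(…)^5.2 = 6.93×10^-13
D = 0.66·(2.06×10^-14 + 6.93×10^-13)^0.04 = 0.2156 m = 216 mm
Check: V = 4.71 m/s, Re = 1.01×10^6, f = 0.01175, h_f = 28.9 m ≈ 30.4 m ✓

D ≈ 216 mm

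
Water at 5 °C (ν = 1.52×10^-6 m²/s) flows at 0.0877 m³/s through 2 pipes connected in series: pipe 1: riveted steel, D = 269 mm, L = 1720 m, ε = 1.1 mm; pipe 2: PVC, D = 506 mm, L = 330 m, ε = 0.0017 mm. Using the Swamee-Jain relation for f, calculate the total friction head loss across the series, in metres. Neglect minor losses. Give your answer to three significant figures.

Pipe 1: V = 1.543 m/s, Re = 2.73×10^5, ε/D = 0.00409, f = 0.02915, h_1 = f(L/D)V²/2g = 22.62 m
Pipe 2: V = 0.4361 m/s, Re = 1.45×10^5, ε/D = 3.36×10^-6, f = 0.01657, h_2 = f(L/D)V²/2g = 0.1048 m
Series → Q common, losses add: H = Σh = 22.73 m

H ≈ 22.7 m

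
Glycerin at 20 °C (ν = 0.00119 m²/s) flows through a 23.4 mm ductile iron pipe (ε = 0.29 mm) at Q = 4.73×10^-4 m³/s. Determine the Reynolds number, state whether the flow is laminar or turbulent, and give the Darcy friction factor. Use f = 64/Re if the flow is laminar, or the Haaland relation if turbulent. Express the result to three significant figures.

Re ≈ 21.6; laminar; f = 64/Re ≈ 2.96

V = 4Q/(πD²) = 1.100 m/s
Re = VD/ν = 1.100·0.0234/0.00119 = 21.6
Re < 2300 → laminar → f = 64/Re = 2.959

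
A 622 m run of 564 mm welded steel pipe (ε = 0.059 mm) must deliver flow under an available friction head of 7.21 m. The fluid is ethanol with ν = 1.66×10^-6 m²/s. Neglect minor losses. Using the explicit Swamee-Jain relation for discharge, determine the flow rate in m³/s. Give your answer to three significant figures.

Swamee-Jain (Type II): Q = -0.965·√(gD⁵h_f/L)·ln[ε/(3.7D) + √(3.17ν²L/(gD³h_f))]
√(gD⁵h_f/L) = √(9.81·0.564⁵·7.21/622) = 0.08056
ε/(3.7D) = 2.83×10^-5; √(3.17ν²L/(gD³h_f)) = 2.07×10^-5
Q = -0.965·0.08056·ln(4.897×10^-5) = 0.7715 m³/s
Check: V = 3.09 m/s, Re = 1.05×10^6, f = 0.01352, h_f = 7.25 m ≈ 7.21 m ✓

Q ≈ 0.772 m³/s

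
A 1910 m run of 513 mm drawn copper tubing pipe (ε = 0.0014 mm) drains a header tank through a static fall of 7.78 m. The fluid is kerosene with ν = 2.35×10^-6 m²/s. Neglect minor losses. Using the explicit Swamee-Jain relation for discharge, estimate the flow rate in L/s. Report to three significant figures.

Q ≈ 355 L/s

Swamee-Jain (Type II): Q = -0.965·√(gD⁵h_f/L)·ln[ε/(3.7D) + √(3.17ν²L/(gD³h_f))]
√(gD⁵h_f/L) = √(9.81·0.513⁵·7.78/1910) = 0.03768
ε/(3.7D) = 7.38×10^-7; √(3.17ν²L/(gD³h_f)) = 5.70×10^-5
Q = -0.965·0.03768·ln(5.770×10^-5) = 0.3549 m³/s
Check: V = 1.72 m/s, Re = 3.75×10^5, f = 0.01383, h_f = 7.74 m ≈ 7.78 m ✓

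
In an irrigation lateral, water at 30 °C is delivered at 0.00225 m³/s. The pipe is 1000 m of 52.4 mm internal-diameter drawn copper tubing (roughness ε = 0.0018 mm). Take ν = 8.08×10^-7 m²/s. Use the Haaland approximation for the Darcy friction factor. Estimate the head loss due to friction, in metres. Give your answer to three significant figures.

h_f ≈ 20.6 m

V = 4Q/(πD²) = 4·0.00225/(π·0.0524²) = 1.043 m/s
Re = VD/ν = 1.043·0.0524/8.08×10^-7 = 6.77×10^4 → turbulent
ε/D = 0.0018/52.4 = 3.44×10^-5
Haaland: f = 0.01948
h_f = f(L/D)V²/(2g) = 0.01948·(1000/0.0524)·1.043²/(2·9.81) = 20.62 m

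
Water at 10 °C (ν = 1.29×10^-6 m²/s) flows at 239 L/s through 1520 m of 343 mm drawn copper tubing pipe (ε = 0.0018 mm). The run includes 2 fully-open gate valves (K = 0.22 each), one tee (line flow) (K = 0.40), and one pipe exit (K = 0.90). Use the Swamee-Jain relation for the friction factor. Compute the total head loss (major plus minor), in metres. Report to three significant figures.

V = 4Q/(πD²) = 2.587 m/s; V²/2g = 0.3410 m
Re = 6.88×10^5, ε/D = 5.25×10^-6 → f = 0.01248 (Swamee-Jain)
Major: h_f = f(L/D)·V²/2g = 0.01248·4431·0.3410 = 18.86 m
Minor: ΣK = 1.74; h_m = ΣK·V²/2g = 0.5933 m
Total H_L = 18.86 + 0.5933 = 19.45 m

H_L ≈ 19.4 m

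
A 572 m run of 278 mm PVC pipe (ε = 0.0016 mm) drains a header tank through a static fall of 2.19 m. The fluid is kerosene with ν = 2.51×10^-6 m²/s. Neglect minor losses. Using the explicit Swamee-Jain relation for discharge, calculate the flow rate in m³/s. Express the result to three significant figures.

Q ≈ 0.0667 m³/s

Swamee-Jain (Type II): Q = -0.965·√(gD⁵h_f/L)·ln[ε/(3.7D) + √(3.17ν²L/(gD³h_f))]
√(gD⁵h_f/L) = √(9.81·0.278⁵·2.19/572) = 0.007897
ε/(3.7D) = 1.56×10^-6; √(3.17ν²L/(gD³h_f)) = 1.57×10^-4
Q = -0.965·0.007897·ln(1.589×10^-4) = 0.06666 m³/s
Check: V = 1.10 m/s, Re = 1.22×10^5, f = 0.01719, h_f = 2.17 m ≈ 2.19 m ✓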